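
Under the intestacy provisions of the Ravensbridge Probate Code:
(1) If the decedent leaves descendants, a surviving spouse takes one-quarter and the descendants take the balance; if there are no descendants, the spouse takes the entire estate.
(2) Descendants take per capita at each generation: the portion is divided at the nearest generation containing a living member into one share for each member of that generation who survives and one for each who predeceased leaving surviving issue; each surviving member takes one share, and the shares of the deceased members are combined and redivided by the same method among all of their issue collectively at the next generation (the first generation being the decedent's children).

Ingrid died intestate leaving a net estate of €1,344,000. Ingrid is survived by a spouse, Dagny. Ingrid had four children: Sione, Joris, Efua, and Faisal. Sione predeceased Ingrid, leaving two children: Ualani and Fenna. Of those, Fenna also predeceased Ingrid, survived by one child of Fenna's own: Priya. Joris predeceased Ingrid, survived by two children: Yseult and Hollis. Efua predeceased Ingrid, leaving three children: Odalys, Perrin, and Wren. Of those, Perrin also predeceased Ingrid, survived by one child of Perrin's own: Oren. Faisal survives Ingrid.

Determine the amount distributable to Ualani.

Ualani receives €108,000.

Dagny takes one-quarter of €1,344,000 = €336,000. The remaining €1,008,000 passes to the descendants.
The descendants' portion (€1,008,000) is divided at the children's generation into 4 shares of €252,000. Faisal takes €252,000. The 3 shares of the deceased (Sione, Joris, and Efua) are combined into a pool of €756,000.
That pool (€756,000) is divided at the grandchildren's generation into 7 shares of €108,000. Ualani, Yseult, Hollis, Odalys, and Wren each take €108,000. The 2 shares of the deceased (Fenna and Perrin) are combined into a pool of €216,000.
That pool (€216,000) is divided at the great-grandchildren's generation equally among Priya and Oren: €108,000 each.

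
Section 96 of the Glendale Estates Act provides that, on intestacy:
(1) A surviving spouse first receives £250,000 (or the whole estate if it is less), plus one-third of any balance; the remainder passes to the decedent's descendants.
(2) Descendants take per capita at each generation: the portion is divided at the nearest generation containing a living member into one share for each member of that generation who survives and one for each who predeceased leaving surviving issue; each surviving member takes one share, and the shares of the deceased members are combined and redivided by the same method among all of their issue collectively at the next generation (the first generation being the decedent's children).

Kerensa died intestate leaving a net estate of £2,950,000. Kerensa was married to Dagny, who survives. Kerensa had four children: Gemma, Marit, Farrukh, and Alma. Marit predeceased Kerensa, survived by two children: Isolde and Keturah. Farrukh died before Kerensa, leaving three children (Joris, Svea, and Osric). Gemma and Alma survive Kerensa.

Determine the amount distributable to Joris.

Dagny first takes £250,000, leaving a balance of £2,700,000. Dagny then takes one-third of the balance (£900,000), for a total of £1,150,000. The remaining £1,800,000 passes to the descendants.
The descendants' portion (£1,800,000) is divided at the children's generation into 4 shares of £450,000. Gemma and Alma each take £450,000. The 2 shares of the deceased (Marit and Farrukh) are combined into a pool of £900,000.
That pool (£900,000) is divided at the grandchildren's generation equally among Isolde, Keturah, Joris, Svea, and Osric: £180,000 each.

Joris receives £180,000.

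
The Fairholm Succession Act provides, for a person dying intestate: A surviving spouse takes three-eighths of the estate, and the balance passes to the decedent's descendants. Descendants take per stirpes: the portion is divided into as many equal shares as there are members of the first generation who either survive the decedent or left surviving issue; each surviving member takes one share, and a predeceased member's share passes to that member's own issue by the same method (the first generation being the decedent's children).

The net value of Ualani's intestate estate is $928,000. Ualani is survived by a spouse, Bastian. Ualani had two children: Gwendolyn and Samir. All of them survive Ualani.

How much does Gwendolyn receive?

Bastian takes three-eighths of $928,000 = $348,000. The remaining $580,000 passes to the descendants.
The descendants' portion ($580,000) is divided into 2 shares of $290,000: Gwendolyn and Samir each take $290,000.

Gwendolyn receives $290,000.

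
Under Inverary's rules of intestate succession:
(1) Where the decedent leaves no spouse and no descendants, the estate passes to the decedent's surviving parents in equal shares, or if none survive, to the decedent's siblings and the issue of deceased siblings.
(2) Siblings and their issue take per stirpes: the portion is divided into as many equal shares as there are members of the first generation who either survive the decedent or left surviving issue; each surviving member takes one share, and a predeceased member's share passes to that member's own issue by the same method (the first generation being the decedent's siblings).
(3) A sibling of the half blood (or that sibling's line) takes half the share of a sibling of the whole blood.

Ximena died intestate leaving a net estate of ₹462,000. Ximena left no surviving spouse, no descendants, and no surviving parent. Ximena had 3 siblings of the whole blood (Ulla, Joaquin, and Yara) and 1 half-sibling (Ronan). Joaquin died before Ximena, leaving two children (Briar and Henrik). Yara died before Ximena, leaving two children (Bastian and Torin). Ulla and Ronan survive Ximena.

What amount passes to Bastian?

The entire ₹462,000 passes to the siblings and their issue.
Counting each half-blood sibling's line as half a unit, there are 7/2 units in ₹462,000, so one unit is ₹132,000. Whole-blood lines (Ulla, Joaquin, and Yara) take ₹132,000 each; half-blood lines (Ronan) take ₹66,000 each.
Joaquin's share (₹132,000) is divided into 2 shares of ₹66,000: Briar and Henrik each take ₹66,000.
Yara's share (₹132,000) is divided into 2 shares of ₹66,000: Bastian and Torin each take ₹66,000.

Bastian receives ₹66,000.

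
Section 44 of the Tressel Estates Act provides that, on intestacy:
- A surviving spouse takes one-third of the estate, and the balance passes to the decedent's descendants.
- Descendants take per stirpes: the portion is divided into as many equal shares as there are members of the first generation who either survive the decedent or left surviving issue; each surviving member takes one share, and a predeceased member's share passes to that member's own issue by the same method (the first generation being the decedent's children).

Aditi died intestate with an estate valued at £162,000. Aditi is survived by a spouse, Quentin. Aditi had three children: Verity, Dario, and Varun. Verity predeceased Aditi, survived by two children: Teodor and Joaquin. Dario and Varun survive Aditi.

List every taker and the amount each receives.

Quentin takes one-third of £162,000 = £54,000. The remaining £108,000 passes to the descendants.
The descendants' portion (£108,000) is divided into 3 shares of £36,000: Dario and Varun each take £36,000; Verity's £36,000 share passes to Verity's issue.
Verity's share (£36,000) is divided into 2 shares of £18,000: Teodor and Joaquin each take £18,000.

Quentin: £54,000; Teodor: £18,000; Joaquin: £18,000; Dario: £36,000; Varun: £36,000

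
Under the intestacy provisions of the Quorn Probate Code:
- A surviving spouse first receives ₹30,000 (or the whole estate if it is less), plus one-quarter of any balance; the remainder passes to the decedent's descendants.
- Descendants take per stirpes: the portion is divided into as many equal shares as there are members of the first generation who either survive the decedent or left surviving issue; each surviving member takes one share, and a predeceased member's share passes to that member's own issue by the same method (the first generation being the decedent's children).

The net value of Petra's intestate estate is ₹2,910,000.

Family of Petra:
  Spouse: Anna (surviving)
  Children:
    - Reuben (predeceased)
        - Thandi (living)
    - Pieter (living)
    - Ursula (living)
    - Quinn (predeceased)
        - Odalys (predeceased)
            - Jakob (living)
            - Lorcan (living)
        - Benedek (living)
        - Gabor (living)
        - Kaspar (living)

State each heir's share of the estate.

Anna: ₹750,000; Thandi: ₹540,000; Pieter: ₹540,000; Ursula: ₹540,000; Jakob: ₹67,500; Lorcan: ₹67,500; Benedek: ₹135,000; Gabor: ₹135,000; Kaspar: ₹135,000

Anna first takes ₹30,000, leaving a balance of ₹2,880,000. Anna then takes one-quarter of the balance (₹720,000), for a total of ₹750,000. The remaining ₹2,160,000 passes to the descendants.
The descendants' portion (₹2,160,000) is divided into 4 shares of ₹540,000: Pieter and Ursula each take ₹540,000; Reuben's ₹540,000 share passes to Reuben's issue; Quinn's ₹540,000 share passes to Quinn's issue.
Reuben's share (₹540,000) passes entirely to Thandi.
Quinn's share (₹540,000) is divided into 4 shares of ₹135,000: Benedek, Gabor, and Kaspar each take ₹135,000; Odalys's ₹135,000 share passes to Odalys's issue.
Odalys's share (₹135,000) is divided into 2 shares of ₹67,500: Jakob and Lorcan each take ₹67,500.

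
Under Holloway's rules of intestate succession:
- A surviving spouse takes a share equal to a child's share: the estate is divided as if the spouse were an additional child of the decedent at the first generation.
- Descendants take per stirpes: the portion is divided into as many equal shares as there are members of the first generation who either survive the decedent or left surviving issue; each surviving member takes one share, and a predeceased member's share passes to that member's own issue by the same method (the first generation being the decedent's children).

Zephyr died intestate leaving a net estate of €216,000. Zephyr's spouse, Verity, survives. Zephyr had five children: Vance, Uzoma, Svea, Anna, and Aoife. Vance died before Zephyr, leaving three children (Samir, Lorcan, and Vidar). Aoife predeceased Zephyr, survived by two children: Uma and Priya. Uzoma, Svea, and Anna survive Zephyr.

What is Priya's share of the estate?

Priya receives €18,000.

The spouse counts as an additional share at the children's level, so there are 6 primary shares of €36,000. Verity takes one such share (€36,000).
The children's combined portion (€180,000) is divided into 5 shares of €36,000: Uzoma, Svea, and Anna each take €36,000; Vance's €36,000 share passes to Vance's issue; Aoife's €36,000 share passes to Aoife's issue.
Vance's share (€36,000) is divided into 3 shares of €12,000: Samir, Lorcan, and Vidar each take €12,000.
Aoife's share (€36,000) is divided into 2 shares of €18,000: Uma and Priya each take €18,000.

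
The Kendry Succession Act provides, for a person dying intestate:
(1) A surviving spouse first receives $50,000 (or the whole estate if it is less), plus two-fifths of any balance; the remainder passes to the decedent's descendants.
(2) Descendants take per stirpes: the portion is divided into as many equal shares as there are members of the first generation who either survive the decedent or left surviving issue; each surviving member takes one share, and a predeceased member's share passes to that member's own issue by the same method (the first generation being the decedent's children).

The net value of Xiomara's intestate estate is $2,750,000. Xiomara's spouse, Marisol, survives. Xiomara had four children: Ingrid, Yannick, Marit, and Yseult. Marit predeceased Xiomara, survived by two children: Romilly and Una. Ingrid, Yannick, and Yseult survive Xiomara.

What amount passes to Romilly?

Romilly receives $202,500.

Marisol first takes $50,000, leaving a balance of $2,700,000. Marisol then takes two-fifths of the balance ($1,080,000), for a total of $1,130,000. The remaining $1,620,000 passes to the descendants.
The descendants' portion ($1,620,000) is divided into 4 shares of $405,000: Ingrid, Yannick, and Yseult each take $405,000; Marit's $405,000 share passes to Marit's issue.
Marit's share ($405,000) is divided into 2 shares of $202,500: Romilly and Una each take $202,500.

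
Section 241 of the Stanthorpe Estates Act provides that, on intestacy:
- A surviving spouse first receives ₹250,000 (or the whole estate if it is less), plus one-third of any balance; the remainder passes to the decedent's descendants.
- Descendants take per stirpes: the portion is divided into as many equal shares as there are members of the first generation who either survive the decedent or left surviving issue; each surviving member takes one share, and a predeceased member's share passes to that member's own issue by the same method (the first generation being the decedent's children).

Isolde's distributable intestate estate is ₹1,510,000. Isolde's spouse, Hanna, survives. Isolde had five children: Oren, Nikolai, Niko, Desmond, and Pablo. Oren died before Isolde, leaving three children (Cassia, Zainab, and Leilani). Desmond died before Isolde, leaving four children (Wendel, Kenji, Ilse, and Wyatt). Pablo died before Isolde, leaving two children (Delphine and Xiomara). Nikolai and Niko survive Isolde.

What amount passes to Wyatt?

Wyatt receives ₹42,000.

Hanna first takes ₹250,000, leaving a balance of ₹1,260,000. Hanna then takes one-third of the balance (₹420,000), for a total of ₹670,000. The remaining ₹840,000 passes to the descendants.
The descendants' portion (₹840,000) is divided into 5 shares of ₹168,000: Nikolai and Niko each take ₹168,000; Oren's ₹168,000 share passes to Oren's issue; Desmond's ₹168,000 share passes to Desmond's issue; Pablo's ₹168,000 share passes to Pablo's issue.
Oren's share (₹168,000) is divided into 3 shares of ₹56,000: Cassia, Zainab, and Leilani each take ₹56,000.
Desmond's share (₹168,000) is divided into 4 shares of ₹42,000: Wendel, Kenji, Ilse, and Wyatt each take ₹42,000.
Pablo's share (₹168,000) is divided into 2 shares of ₹84,000: Delphine and Xiomara each take ₹84,000.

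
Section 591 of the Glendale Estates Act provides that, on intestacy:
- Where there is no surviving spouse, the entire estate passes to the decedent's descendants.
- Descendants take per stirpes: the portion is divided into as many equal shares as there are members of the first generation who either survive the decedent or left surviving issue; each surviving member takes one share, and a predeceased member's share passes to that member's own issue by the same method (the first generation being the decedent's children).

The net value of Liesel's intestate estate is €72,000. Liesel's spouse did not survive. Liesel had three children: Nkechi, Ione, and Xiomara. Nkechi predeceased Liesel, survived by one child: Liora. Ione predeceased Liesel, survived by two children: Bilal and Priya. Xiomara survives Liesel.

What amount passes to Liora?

Liora receives €24,000.

The entire €72,000 passes to the descendants.
That amount (€72,000) is divided into 3 shares of €24,000: Xiomara takes €24,000; Nkechi's €24,000 share passes to Nkechi's issue; Ione's €24,000 share passes to Ione's issue.
Nkechi's share (€24,000) passes entirely to Liora.
Ione's share (€24,000) is divided into 2 shares of €12,000: Bilal and Priya each take €12,000.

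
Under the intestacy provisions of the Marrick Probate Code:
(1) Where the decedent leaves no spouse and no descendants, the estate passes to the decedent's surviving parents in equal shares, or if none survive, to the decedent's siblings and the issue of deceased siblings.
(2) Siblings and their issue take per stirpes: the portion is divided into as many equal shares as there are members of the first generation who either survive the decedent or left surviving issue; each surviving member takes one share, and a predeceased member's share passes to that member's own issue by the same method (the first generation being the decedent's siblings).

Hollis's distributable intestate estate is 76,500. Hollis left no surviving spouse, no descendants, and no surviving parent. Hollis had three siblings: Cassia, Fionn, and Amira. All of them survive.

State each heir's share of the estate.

Cassia: 25,500; Fionn: 25,500; Amira: 25,500

The entire 76,500 passes to the siblings and their issue.
That amount (76,500) is divided into 3 shares of 25,500: Cassia, Fionn, and Amira each take 25,500.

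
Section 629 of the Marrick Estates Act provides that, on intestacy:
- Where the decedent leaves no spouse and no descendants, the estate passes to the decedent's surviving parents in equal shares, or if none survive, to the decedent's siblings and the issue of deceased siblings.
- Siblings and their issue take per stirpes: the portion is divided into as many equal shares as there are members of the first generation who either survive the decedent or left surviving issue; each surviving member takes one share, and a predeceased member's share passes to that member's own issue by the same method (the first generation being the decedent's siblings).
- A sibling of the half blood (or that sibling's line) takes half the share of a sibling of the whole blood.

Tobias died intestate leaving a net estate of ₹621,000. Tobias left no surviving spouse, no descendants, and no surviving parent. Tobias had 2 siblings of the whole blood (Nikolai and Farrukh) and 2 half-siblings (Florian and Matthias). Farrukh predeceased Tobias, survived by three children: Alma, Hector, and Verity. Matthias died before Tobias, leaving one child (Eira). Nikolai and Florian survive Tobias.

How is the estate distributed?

The entire ₹621,000 passes to the siblings and their issue.
Counting each half-blood sibling's line as half a unit, there are 3 units in ₹621,000, so one unit is ₹207,000. Whole-blood lines (Nikolai and Farrukh) take ₹207,000 each; half-blood lines (Florian and Matthias) take ₹103,500 each.
Farrukh's share (₹207,000) is divided into 3 shares of ₹69,000: Alma, Hector, and Verity each take ₹69,000.
Matthias's share (₹103,500) passes entirely to Eira.

Nikolai: ₹207,000; Alma: ₹69,000; Hector: ₹69,000; Verity: ₹69,000; Florian: ₹103,500; Eira: ₹103,500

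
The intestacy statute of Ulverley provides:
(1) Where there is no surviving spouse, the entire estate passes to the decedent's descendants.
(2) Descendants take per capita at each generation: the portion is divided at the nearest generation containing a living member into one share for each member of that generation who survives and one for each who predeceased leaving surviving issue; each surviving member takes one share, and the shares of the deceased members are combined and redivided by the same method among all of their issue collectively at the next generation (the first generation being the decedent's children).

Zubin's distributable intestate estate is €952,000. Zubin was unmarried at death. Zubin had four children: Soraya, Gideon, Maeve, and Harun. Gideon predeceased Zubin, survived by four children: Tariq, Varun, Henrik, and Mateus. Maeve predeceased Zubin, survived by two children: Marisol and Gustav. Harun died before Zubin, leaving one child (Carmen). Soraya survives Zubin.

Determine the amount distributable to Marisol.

Marisol receives €102,000.

The entire €952,000 passes to the descendants.
That amount (€952,000) is divided at the children's generation into 4 shares of €238,000. Soraya takes €238,000. The 3 shares of the deceased (Gideon, Maeve, and Harun) are combined into a pool of €714,000.
That pool (€714,000) is divided at the grandchildren's generation equally among Tariq, Varun, Henrik, Mateus, Marisol, Gustav, and Carmen: €102,000 each.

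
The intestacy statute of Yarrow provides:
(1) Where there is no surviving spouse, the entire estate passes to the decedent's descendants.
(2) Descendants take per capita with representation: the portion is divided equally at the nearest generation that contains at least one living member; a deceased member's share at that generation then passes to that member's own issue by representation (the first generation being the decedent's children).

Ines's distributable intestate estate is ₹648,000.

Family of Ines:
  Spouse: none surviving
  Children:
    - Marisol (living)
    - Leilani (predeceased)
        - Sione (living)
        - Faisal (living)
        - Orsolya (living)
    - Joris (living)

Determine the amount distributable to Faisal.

The entire ₹648,000 passes to the descendants.
That amount (₹648,000) is divided into 3 shares of ₹216,000: Marisol and Joris each take ₹216,000; Leilani's ₹216,000 share passes to Leilani's issue.
Leilani's share (₹216,000) is divided into 3 shares of ₹72,000: Sione, Faisal, and Orsolya each take ₹72,000.

Faisal receives ₹72,000.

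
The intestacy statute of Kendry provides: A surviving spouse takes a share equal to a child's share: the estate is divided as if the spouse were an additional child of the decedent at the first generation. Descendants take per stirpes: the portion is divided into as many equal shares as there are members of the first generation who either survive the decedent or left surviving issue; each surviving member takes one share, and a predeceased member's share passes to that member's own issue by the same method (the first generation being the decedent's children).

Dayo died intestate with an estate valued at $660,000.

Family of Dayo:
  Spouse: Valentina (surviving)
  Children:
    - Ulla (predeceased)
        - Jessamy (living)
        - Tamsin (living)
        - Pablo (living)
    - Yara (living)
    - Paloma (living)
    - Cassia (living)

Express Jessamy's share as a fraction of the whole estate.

Jessamy receives 1/15 of the estate.

The spouse counts as an additional share at the children's level, so there are 5 primary shares of $132,000. Valentina takes one such share ($132,000).
The children's combined portion ($528,000) is divided into 4 shares of $132,000: Yara, Paloma, and Cassia each take $132,000; Ulla's $132,000 share passes to Ulla's issue.
Ulla's share ($132,000) is divided into 3 shares of $44,000: Jessamy, Tamsin, and Pablo each take $44,000.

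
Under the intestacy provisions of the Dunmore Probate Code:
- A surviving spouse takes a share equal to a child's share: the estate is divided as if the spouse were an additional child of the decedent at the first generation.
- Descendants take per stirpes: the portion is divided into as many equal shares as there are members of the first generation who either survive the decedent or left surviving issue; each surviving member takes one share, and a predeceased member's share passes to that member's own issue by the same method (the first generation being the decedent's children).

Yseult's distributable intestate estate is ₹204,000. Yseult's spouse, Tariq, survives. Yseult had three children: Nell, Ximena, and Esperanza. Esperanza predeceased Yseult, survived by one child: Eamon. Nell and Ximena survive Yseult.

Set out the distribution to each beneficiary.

Tariq: ₹51,000; Nell: ₹51,000; Ximena: ₹51,000; Eamon: ₹51,000

The spouse counts as an additional share at the children's level, so there are 4 primary shares of ₹51,000. Tariq takes one such share (₹51,000).
The children's combined portion (₹153,000) is divided into 3 shares of ₹51,000: Nell and Ximena each take ₹51,000; Esperanza's ₹51,000 share passes to Esperanza's issue.
Esperanza's share (₹51,000) passes entirely to Eamon.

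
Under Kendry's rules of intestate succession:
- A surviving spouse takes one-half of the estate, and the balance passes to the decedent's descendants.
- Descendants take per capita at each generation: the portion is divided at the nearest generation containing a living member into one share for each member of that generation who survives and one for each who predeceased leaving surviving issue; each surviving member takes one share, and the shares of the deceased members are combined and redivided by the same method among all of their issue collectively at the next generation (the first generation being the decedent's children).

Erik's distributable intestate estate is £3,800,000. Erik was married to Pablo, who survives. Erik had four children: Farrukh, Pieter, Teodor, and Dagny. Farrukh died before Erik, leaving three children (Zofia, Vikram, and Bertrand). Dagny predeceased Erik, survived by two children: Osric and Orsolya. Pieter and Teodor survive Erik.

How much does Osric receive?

Pablo takes one-half of £3,800,000 = £1,900,000. The remaining £1,900,000 passes to the descendants.
The descendants' portion (£1,900,000) is divided at the children's generation into 4 shares of £475,000. Pieter and Teodor each take £475,000. The 2 shares of the deceased (Farrukh and Dagny) are combined into a pool of £950,000.
That pool (£950,000) is divided at the grandchildren's generation equally among Zofia, Vikram, Bertrand, Osric, and Orsolya: £190,000 each.

Osric receives £190,000.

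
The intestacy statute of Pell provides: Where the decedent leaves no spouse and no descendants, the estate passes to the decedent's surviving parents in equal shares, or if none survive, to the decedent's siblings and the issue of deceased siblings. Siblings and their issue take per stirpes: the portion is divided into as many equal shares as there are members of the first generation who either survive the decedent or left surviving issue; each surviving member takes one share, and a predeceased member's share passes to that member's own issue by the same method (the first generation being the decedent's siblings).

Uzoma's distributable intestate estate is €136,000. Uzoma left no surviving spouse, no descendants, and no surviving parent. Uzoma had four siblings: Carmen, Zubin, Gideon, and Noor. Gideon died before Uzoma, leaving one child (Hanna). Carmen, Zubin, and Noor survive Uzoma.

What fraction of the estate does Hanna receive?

Hanna receives 1/4 of the estate.

The entire €136,000 passes to the siblings and their issue.
That amount (€136,000) is divided into 4 shares of €34,000: Carmen, Zubin, and Noor each take €34,000; Gideon's €34,000 share passes to Gideon's issue.
Gideon's share (€34,000) passes entirely to Hanna.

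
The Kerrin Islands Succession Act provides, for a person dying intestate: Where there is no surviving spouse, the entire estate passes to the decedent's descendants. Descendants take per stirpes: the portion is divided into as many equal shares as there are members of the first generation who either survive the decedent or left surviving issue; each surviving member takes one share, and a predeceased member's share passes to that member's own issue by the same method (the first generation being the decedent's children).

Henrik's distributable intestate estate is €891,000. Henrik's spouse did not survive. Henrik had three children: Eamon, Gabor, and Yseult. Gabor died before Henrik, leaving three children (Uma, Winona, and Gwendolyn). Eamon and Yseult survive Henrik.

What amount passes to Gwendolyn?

Gwendolyn receives €99,000.

The entire €891,000 passes to the descendants.
That amount (€891,000) is divided into 3 shares of €297,000: Eamon and Yseult each take €297,000; Gabor's €297,000 share passes to Gabor's issue.
Gabor's share (€297,000) is divided into 3 shares of €99,000: Uma, Winona, and Gwendolyn each take €99,000.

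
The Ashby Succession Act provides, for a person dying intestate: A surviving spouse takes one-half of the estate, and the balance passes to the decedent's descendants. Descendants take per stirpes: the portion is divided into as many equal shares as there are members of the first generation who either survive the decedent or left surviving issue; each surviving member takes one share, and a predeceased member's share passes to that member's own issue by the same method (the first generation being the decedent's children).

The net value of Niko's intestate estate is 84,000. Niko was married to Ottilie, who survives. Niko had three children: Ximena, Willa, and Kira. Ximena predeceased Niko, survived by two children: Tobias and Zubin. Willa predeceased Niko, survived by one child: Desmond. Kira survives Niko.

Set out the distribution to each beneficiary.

Ottilie: 42,000; Tobias: 7,000; Zubin: 7,000; Desmond: 14,000; Kira: 14,000

Ottilie takes one-half of 84,000 = 42,000. The remaining 42,000 passes to the descendants.
The descendants' portion (42,000) is divided into 3 shares of 14,000: Kira takes 14,000; Ximena's 14,000 share passes to Ximena's issue; Willa's 14,000 share passes to Willa's issue.
Ximena's share (14,000) is divided into 2 shares of 7,000: Tobias and Zubin each take 7,000.
Willa's share (14,000) passes entirely to Desmond.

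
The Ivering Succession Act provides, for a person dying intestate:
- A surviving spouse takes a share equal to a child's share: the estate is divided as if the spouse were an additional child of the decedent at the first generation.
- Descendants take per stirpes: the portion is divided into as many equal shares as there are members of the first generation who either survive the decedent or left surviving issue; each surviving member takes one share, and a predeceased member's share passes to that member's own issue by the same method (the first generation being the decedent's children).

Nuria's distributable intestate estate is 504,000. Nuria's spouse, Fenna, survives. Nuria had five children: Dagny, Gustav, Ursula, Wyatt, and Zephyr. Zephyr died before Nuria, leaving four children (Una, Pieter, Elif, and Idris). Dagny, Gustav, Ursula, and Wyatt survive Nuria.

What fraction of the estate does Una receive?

The spouse counts as an additional share at the children's level, so there are 6 primary shares of 84,000. Fenna takes one such share (84,000).
The children's combined portion (420,000) is divided into 5 shares of 84,000: Dagny, Gustav, Ursula, and Wyatt each take 84,000; Zephyr's 84,000 share passes to Zephyr's issue.
Zephyr's share (84,000) is divided into 4 shares of 21,000: Una, Pieter, Elif, and Idris each take 21,000.

Una receives 1/24 of the estate.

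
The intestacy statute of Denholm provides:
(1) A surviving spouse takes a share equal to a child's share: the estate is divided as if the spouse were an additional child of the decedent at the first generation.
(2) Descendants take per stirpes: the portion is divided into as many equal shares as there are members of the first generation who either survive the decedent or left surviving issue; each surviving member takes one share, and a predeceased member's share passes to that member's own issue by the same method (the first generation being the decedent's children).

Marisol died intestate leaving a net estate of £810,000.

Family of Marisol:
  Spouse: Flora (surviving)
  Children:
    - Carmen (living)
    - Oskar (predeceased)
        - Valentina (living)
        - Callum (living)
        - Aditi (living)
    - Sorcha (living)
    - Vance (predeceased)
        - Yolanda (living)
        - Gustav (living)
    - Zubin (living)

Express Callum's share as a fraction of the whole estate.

Callum receives 1/18 of the estate.

The spouse counts as an additional share at the children's level, so there are 6 primary shares of £135,000. Flora takes one such share (£135,000).
The children's combined portion (£675,000) is divided into 5 shares of £135,000: Carmen, Sorcha, and Zubin each take £135,000; Oskar's £135,000 share passes to Oskar's issue; Vance's £135,000 share passes to Vance's issue.
Oskar's share (£135,000) is divided into 3 shares of £45,000: Valentina, Callum, and Aditi each take £45,000.
Vance's share (£135,000) is divided into 2 shares of £67,500: Yolanda and Gustav each take £67,500.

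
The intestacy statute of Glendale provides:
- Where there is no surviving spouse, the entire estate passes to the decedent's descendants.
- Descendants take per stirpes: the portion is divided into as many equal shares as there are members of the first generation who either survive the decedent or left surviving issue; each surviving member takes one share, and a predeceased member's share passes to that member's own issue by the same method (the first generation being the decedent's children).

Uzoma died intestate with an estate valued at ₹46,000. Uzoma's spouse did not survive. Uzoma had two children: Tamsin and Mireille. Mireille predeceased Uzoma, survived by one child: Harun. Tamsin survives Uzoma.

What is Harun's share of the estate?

The entire ₹46,000 passes to the descendants.
That amount (₹46,000) is divided into 2 shares of ₹23,000: Tamsin takes ₹23,000; Mireille's ₹23,000 share passes to Mireille's issue.
Mireille's share (₹23,000) passes entirely to Harun.

Harun receives ₹23,000.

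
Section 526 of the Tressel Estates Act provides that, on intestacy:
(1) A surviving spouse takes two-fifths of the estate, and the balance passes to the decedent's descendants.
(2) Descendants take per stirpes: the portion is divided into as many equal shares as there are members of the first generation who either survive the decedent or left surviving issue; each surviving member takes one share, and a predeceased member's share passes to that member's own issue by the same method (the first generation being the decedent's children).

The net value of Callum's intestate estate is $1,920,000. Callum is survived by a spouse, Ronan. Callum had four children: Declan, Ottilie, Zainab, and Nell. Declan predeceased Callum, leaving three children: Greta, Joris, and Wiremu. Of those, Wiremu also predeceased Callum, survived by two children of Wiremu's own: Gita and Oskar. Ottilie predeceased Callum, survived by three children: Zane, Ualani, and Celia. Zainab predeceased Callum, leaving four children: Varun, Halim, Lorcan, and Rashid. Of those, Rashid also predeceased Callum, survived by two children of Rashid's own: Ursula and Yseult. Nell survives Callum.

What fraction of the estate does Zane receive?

Zane receives 1/20 of the estate.

Ronan takes two-fifths of $1,920,000 = $768,000. The remaining $1,152,000 passes to the descendants.
The descendants' portion ($1,152,000) is divided into 4 shares of $288,000: Nell takes $288,000; Declan's $288,000 share passes to Declan's issue; Ottilie's $288,000 share passes to Ottilie's issue; Zainab's $288,000 share passes to Zainab's issue.
Declan's share ($288,000) is divided into 3 shares of $96,000: Greta and Joris each take $96,000; Wiremu's $96,000 share passes to Wiremu's issue.
Wiremu's share ($96,000) is divided into 2 shares of $48,000: Gita and Oskar each take $48,000.
Ottilie's share ($288,000) is divided into 3 shares of $96,000: Zane, Ualani, and Celia each take $96,000.
Zainab's share ($288,000) is divided into 4 shares of $72,000: Varun, Halim, and Lorcan each take $72,000; Rashid's $72,000 share passes to Rashid's issue.
Rashid's share ($72,000) is divided into 2 shares of $36,000: Ursula and Yseult each take $36,000.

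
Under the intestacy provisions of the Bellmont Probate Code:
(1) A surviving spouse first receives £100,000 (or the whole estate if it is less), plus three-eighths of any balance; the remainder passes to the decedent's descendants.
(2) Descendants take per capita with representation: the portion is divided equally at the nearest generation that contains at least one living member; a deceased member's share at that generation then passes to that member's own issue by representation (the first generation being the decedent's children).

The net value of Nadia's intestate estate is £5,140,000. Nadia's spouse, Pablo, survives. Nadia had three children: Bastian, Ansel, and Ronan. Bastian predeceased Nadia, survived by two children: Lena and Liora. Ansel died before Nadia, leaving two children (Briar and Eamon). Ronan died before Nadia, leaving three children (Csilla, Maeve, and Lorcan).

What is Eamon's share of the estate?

Eamon receives £450,000.

Pablo first takes £100,000, leaving a balance of £5,040,000. Pablo then takes three-eighths of the balance (£1,890,000), for a total of £1,990,000. The remaining £3,150,000 passes to the descendants.
No child survives, so the initial division is made at the grandchildren's generation.
The descendants' portion (£3,150,000) is divided into 7 shares of £450,000: Lena, Liora, Briar, Eamon, Csilla, Maeve, and Lorcan each take £450,000.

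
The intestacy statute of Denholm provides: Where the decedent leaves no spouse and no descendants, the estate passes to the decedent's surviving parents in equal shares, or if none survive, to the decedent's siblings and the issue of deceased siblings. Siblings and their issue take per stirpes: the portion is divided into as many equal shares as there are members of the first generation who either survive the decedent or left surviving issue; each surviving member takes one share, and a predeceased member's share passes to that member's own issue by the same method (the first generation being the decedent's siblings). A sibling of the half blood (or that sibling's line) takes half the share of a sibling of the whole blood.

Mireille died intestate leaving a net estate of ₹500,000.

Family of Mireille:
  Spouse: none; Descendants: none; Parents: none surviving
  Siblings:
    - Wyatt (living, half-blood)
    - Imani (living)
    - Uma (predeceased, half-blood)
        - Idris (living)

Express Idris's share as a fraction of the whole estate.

The entire ₹500,000 passes to the siblings and their issue.
Counting each half-blood sibling's line as half a unit, there are 2 units in ₹500,000, so one unit is ₹250,000. Whole-blood lines (Imani) take ₹250,000 each; half-blood lines (Wyatt and Uma) take ₹125,000 each.
Uma's share (₹125,000) passes entirely to Idris.

Idris receives 1/4 of the estate.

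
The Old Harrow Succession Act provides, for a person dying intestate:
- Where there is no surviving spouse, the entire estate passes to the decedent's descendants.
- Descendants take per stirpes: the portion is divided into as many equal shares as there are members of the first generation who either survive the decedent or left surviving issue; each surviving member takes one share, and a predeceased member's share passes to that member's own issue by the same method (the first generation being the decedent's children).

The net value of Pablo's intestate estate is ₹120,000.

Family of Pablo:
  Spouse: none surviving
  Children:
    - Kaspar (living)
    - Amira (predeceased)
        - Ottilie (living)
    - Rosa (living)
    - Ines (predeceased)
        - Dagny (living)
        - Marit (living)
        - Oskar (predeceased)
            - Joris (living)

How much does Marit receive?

The entire ₹120,000 passes to the descendants.
That amount (₹120,000) is divided into 4 shares of ₹30,000: Kaspar and Rosa each take ₹30,000; Amira's ₹30,000 share passes to Amira's issue; Ines's ₹30,000 share passes to Ines's issue.
Amira's share (₹30,000) passes entirely to Ottilie.
Ines's share (₹30,000) is divided into 3 shares of ₹10,000: Dagny and Marit each take ₹10,000; Oskar's ₹10,000 share passes to Oskar's issue.
Oskar's share (₹10,000) passes entirely to Joris.

Marit receives ₹10,000.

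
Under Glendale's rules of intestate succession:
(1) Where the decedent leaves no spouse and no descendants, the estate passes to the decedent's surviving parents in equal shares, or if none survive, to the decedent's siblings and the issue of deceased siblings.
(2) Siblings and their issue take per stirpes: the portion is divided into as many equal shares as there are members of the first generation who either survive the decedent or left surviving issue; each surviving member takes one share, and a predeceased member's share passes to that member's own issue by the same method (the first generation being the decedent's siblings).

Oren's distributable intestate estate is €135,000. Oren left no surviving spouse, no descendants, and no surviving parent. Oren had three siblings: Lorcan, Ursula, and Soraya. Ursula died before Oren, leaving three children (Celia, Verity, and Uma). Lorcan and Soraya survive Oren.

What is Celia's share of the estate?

The entire €135,000 passes to the siblings and their issue.
That amount (€135,000) is divided into 3 shares of €45,000: Lorcan and Soraya each take €45,000; Ursula's €45,000 share passes to Ursula's issue.
Ursula's share (€45,000) is divided into 3 shares of €15,000: Celia, Verity, and Uma each take €15,000.

Celia receives €15,000.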